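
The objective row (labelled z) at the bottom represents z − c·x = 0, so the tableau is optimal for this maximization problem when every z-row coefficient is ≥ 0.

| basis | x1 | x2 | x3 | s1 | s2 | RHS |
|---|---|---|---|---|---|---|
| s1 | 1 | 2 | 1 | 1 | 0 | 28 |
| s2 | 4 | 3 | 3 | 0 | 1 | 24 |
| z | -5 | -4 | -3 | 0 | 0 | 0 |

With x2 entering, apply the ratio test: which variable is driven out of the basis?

Column x2 entries and ratios — s1: 28/2 = 14; s2: 24/3 = 8.
Smallest ratio is 8 in the row of s2, so s2 leaves.

s2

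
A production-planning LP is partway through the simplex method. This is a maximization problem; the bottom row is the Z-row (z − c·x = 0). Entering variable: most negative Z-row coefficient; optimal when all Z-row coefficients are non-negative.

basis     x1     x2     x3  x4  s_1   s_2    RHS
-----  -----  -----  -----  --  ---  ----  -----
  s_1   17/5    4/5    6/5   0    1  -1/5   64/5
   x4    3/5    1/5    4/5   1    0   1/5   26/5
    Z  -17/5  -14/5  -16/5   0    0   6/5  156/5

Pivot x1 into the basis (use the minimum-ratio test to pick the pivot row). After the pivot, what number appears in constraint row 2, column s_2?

Ratio test on column x1 — row 1: (64/5)/(17/5) = 64/17; row 2: (26/5)/(3/5) = 26/3. Minimum is 64/17 at row 1 (s_1 leaves); pivot element 17/5.
Divide row 1 by 17/5; eliminate column x1 from the other rows.
Row 2 update in column s_2: 1/5 − (3/5)·(-1/17) = 4/17.

4/17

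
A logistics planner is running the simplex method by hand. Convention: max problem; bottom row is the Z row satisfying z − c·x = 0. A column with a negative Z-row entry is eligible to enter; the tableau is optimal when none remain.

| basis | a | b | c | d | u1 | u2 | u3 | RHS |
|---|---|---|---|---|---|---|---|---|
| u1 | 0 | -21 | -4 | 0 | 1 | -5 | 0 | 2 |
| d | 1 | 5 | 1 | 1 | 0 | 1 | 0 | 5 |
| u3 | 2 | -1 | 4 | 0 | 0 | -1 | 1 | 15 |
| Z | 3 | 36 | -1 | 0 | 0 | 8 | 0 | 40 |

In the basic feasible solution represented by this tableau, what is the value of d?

d is basic (row 2); its value is the RHS of that row, 5.

5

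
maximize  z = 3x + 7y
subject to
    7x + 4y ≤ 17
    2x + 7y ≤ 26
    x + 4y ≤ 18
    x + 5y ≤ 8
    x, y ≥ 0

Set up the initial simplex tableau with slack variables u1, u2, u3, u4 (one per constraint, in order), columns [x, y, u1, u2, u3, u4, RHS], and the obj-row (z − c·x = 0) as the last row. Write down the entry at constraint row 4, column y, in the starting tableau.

Constraint 4 has coefficient 5 on y.

5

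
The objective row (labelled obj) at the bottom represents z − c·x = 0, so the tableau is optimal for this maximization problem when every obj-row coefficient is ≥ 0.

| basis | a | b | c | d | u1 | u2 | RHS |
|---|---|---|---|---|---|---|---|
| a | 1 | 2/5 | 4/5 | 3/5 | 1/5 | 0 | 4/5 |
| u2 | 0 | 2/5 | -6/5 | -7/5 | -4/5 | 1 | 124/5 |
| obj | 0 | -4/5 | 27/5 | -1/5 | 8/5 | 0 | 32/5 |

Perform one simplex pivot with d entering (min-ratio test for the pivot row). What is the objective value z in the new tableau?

Ratio test on column d — row 1: (4/5)/(3/5) = 4/3; row 2: entry -7/5 ≤ 0. Minimum is 4/3 at row 1 (a leaves); pivot element 3/5.
Pivot on row 1; the obj-row RHS becomes 32/5 − (-1/5)·(4/3) = 20/3.

20/3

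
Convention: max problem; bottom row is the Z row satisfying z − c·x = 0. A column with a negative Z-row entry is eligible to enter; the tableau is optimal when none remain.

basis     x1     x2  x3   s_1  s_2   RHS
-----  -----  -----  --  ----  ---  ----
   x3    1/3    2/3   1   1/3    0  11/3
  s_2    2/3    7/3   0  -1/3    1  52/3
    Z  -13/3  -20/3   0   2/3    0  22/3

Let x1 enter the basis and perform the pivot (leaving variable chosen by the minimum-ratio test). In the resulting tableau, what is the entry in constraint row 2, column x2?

1

Ratio test on column x1 — row 1: (11/3)/(1/3) = 11; row 2: (52/3)/(2/3) = 26. Minimum is 11 at row 1 (x3 leaves); pivot element 1/3.
Divide row 1 by 1/3; eliminate column x1 from the other rows.
Row 2 update in column x2: 7/3 − (2/3)·2 = 1.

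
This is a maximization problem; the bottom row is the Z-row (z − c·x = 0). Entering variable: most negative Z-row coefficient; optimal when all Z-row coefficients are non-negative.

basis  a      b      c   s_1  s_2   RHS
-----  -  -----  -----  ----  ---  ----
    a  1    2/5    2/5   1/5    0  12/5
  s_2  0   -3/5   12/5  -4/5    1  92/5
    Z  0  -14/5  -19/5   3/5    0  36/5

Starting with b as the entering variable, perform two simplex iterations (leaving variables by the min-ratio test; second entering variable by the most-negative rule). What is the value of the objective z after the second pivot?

30

Ratio test on column b — row 1: (12/5)/(2/5) = 6; row 2: entry -3/5 ≤ 0. Minimum is 6 at row 1 (a leaves); pivot element 2/5.
Pivot on row 1; the Z-row RHS becomes 36/5 − (-14/5)·6 = 24.
Next entering variable (most negative Z-row entry -1): c.
Ratio test on column c — row 1: 6/1 = 6; row 2: 22/3 = 22/3. Minimum is 6 at row 1 (b leaves); pivot element 1.
After the second pivot the Z-row RHS is 24 − (-1)·6 = 30.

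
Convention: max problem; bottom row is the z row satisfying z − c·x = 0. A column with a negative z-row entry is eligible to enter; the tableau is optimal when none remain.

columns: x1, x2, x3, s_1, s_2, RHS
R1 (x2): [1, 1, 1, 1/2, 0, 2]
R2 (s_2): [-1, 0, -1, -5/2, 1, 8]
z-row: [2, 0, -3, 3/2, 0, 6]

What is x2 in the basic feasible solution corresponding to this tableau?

2

x2 is basic (row 1); its value is the RHS of that row, 2.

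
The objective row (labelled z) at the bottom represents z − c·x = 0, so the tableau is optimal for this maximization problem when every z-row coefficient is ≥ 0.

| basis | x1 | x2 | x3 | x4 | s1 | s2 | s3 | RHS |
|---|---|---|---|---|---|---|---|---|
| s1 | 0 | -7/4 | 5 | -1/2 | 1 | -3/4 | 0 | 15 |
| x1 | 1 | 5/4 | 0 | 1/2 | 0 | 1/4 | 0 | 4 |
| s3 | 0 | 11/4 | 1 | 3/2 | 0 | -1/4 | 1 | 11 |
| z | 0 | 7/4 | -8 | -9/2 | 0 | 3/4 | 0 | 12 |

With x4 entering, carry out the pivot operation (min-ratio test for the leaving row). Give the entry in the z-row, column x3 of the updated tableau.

Ratio test on column x4 — row 1: entry -1/2 ≤ 0; row 2: 4/(1/2) = 8; row 3: 11/(3/2) = 22/3. Minimum is 22/3 at row 3 (s3 leaves); pivot element 3/2.
Divide row 3 by 3/2; eliminate column x4 from the other rows.
z-row update in column x3: -8 − (-9/2)·(2/3) = -5.

-5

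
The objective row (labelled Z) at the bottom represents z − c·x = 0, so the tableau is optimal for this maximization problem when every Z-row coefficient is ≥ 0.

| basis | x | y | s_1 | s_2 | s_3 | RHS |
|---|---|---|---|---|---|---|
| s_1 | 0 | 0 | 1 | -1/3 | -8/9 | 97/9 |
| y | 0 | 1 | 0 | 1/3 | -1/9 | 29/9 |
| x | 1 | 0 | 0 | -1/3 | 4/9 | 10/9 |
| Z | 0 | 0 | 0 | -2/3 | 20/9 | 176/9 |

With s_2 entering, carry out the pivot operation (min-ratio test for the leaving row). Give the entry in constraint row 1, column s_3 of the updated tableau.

-1

Ratio test on column s_2 — row 1: entry -1/3 ≤ 0; row 2: (29/9)/(1/3) = 29/3; row 3: entry -1/3 ≤ 0. Minimum is 29/3 at row 2 (y leaves); pivot element 1/3.
Divide row 2 by 1/3; eliminate column s_2 from the other rows.
Row 1 update in column s_3: -8/9 − (-1/3)·(-1/3) = -1.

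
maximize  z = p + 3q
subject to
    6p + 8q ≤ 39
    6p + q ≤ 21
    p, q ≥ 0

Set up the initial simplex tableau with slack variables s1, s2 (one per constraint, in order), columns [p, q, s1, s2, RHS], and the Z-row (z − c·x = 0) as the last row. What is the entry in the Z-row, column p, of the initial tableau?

-1

The Z-row carries the negated objective coefficients: the p entry is -1.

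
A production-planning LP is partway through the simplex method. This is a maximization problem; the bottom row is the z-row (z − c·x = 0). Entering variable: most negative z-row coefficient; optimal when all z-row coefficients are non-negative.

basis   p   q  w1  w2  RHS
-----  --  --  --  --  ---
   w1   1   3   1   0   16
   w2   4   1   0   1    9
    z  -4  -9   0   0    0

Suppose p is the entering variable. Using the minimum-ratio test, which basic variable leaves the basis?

Column p entries and ratios — w1: 16/1 = 16; w2: 9/4 = 9/4.
Smallest ratio is 9/4 in the row of w2, so w2 leaves.

w2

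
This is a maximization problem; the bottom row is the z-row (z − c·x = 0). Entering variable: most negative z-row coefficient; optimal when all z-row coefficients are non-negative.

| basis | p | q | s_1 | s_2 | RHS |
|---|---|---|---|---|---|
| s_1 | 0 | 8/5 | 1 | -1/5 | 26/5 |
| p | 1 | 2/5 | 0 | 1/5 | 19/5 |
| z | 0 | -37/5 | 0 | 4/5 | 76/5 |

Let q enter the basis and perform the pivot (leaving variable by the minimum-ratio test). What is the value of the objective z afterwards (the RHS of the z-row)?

Ratio test on column q — row 1: (26/5)/(8/5) = 13/4; row 2: (19/5)/(2/5) = 19/2. Minimum is 13/4 at row 1 (s_1 leaves); pivot element 8/5.
Pivot on row 1; the z-row RHS becomes 76/5 − (-37/5)·(13/4) = 157/4.

157/4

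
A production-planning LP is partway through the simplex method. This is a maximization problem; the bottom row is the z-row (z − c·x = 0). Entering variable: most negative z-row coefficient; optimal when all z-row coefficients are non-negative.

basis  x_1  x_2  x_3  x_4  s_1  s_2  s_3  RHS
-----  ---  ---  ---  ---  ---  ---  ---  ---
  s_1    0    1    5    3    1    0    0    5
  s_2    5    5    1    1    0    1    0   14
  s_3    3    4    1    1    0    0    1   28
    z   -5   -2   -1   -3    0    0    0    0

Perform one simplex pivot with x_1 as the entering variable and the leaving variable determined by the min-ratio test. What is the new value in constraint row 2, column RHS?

14/5

Ratio test on column x_1 — row 1: entry 0 ≤ 0; row 2: 14/5 = 14/5; row 3: 28/3 = 28/3. Minimum is 14/5 at row 2 (s_2 leaves); pivot element 5.
Divide row 2 by 5; eliminate column x_1 from the other rows.
In the new row 2, the RHS entry is the old entry divided by the pivot: 14/5 = 14/5.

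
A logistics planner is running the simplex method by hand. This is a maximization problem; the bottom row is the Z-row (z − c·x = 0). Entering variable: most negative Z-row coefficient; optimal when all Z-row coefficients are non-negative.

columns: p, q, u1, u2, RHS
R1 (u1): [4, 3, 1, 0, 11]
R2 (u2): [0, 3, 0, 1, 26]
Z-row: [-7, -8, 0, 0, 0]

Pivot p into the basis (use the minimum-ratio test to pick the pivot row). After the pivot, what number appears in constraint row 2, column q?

3

Ratio test on column p — row 1: 11/4 = 11/4; row 2: entry 0 ≤ 0. Minimum is 11/4 at row 1 (u1 leaves); pivot element 4.
Divide row 1 by 4; eliminate column p from the other rows.
Row 2 update in column q: 3 − 0·(3/4) = 3.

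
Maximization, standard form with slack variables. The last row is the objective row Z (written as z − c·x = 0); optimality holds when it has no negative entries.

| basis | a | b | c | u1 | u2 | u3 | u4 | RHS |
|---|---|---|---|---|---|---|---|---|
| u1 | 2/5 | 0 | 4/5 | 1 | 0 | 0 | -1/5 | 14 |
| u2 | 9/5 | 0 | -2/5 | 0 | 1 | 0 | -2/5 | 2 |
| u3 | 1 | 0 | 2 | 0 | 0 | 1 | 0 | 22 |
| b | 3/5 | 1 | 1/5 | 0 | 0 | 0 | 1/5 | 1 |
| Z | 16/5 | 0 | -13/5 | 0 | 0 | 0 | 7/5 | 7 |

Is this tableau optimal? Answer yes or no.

The Z-row has a negative entry -13/5 in column c, so it is not optimal.

no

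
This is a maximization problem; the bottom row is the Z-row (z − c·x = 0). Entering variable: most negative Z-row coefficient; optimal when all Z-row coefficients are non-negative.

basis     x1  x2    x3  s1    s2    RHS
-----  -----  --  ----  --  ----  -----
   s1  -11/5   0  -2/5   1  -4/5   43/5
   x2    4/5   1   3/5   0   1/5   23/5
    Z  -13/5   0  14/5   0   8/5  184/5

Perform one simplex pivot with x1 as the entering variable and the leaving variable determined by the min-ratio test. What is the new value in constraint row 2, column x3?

Ratio test on column x1 — row 1: entry -11/5 ≤ 0; row 2: (23/5)/(4/5) = 23/4. Minimum is 23/4 at row 2 (x2 leaves); pivot element 4/5.
Divide row 2 by 4/5; eliminate column x1 from the other rows.
In the new row 2, the x3 entry is the old entry divided by the pivot: (3/5)/(4/5) = 3/4.

3/4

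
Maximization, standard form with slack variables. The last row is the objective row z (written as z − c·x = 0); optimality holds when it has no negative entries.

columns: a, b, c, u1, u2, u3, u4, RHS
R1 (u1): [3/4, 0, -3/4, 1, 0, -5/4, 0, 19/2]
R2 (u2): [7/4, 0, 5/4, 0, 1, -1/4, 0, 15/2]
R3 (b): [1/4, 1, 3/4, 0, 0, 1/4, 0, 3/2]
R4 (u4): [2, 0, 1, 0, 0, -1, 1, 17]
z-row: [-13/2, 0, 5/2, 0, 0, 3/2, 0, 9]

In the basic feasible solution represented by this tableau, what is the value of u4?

17

u4 is basic (row 4); its value is the RHS of that row, 17.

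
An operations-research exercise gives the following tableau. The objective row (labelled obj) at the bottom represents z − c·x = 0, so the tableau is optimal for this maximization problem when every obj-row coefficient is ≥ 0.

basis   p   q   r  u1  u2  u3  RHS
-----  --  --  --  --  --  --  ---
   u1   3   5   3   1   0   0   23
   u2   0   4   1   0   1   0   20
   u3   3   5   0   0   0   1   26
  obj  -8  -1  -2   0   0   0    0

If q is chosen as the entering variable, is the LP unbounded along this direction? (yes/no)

Column q has positive entries in row(s) 1, 2, 3, so the ratio test bounds it — not unbounded.

no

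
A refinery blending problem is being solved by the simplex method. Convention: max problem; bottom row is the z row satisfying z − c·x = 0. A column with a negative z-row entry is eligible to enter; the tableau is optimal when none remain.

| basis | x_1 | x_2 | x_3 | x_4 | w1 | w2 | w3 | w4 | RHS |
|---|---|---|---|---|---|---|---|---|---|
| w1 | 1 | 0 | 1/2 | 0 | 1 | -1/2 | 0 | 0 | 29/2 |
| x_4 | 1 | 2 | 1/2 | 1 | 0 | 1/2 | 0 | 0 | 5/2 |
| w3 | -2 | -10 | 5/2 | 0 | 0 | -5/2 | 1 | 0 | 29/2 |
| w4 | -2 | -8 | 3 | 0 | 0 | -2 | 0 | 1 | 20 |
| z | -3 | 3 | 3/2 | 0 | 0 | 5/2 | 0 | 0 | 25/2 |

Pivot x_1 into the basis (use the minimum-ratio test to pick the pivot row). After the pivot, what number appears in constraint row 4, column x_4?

Ratio test on column x_1 — row 1: (29/2)/1 = 29/2; row 2: (5/2)/1 = 5/2; row 3: entry -2 ≤ 0; row 4: entry -2 ≤ 0. Minimum is 5/2 at row 2 (x_4 leaves); pivot element 1.
Divide row 2 by 1; eliminate column x_1 from the other rows.
Row 4 update in column x_4: 0 − (-2)·1 = 2.

2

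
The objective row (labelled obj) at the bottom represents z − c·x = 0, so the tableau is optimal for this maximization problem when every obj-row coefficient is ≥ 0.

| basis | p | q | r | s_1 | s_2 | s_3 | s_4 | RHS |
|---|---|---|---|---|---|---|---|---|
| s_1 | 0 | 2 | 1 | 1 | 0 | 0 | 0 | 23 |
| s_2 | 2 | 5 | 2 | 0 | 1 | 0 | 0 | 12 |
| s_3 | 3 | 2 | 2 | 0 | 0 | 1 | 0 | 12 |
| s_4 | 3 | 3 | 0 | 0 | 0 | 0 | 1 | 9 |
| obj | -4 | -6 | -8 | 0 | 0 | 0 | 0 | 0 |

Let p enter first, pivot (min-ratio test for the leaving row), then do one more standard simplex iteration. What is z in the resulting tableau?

24

Ratio test on column p — row 1: entry 0 ≤ 0; row 2: 12/2 = 6; row 3: 12/3 = 4; row 4: 9/3 = 3. Minimum is 3 at row 4 (s_4 leaves); pivot element 3.
Pivot on row 4; the obj-row RHS becomes 0 − (-4)·3 = 12.
Next entering variable (most negative obj-row entry -8): r.
Ratio test on column r — row 1: 23/1 = 23; row 2: 6/2 = 3; row 3: 3/2 = 3/2; row 4: entry 0 ≤ 0. Minimum is 3/2 at row 3 (s_3 leaves); pivot element 2.
After the second pivot the obj-row RHS is 12 − (-8)·(3/2) = 24.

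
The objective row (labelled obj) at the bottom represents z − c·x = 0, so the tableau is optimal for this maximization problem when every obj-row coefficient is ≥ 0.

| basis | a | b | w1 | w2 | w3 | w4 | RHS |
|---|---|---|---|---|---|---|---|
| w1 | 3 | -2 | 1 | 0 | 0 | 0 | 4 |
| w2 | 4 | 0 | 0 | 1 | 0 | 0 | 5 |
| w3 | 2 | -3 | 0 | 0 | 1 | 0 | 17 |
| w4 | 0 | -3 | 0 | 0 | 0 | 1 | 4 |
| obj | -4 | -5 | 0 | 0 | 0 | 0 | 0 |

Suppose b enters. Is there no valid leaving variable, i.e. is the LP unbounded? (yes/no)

yes

Every constraint-row entry in column b is ≤ 0, so increasing b is unbounded.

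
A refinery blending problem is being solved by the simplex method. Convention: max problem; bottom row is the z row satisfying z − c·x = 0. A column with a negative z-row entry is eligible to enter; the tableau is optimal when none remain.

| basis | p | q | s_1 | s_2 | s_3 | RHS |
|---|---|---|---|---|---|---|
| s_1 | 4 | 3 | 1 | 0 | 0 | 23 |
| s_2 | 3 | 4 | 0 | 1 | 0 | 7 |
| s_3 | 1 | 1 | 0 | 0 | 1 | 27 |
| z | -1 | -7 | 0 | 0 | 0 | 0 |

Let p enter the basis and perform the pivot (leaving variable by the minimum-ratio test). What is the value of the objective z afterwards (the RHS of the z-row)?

7/3

Ratio test on column p — row 1: 23/4 = 23/4; row 2: 7/3 = 7/3; row 3: 27/1 = 27. Minimum is 7/3 at row 2 (s_2 leaves); pivot element 3.
Pivot on row 2; the z-row RHS becomes 0 − (-1)·(7/3) = 7/3.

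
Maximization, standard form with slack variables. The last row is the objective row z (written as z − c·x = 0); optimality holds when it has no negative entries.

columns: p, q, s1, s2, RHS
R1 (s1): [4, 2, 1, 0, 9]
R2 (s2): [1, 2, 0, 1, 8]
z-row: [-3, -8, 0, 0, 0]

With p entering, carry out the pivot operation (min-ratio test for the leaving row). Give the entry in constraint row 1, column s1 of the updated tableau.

Ratio test on column p — row 1: 9/4 = 9/4; row 2: 8/1 = 8. Minimum is 9/4 at row 1 (s1 leaves); pivot element 4.
Divide row 1 by 4; eliminate column p from the other rows.
In the new row 1, the s1 entry is the old entry divided by the pivot: 1/4 = 1/4.

1/4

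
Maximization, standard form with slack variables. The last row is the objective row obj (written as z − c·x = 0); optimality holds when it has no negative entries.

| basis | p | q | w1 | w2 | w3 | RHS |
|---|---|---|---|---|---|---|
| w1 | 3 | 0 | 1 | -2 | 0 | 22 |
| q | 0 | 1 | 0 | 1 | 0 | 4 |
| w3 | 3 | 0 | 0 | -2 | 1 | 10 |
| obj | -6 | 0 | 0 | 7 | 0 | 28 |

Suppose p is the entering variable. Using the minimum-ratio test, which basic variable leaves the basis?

Column p entries and ratios — w1: 22/3 = 22/3; q: 0 ≤ 0, skip; w3: 10/3 = 10/3.
Smallest ratio is 10/3 in the row of w3, so w3 leaves.

w3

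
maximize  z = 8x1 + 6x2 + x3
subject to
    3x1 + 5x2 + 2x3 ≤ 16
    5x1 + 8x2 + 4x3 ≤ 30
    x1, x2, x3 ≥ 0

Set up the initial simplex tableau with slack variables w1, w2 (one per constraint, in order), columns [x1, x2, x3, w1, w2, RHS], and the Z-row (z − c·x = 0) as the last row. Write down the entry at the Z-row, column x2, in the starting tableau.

The Z-row carries the negated objective coefficients: the x2 entry is -6.

-6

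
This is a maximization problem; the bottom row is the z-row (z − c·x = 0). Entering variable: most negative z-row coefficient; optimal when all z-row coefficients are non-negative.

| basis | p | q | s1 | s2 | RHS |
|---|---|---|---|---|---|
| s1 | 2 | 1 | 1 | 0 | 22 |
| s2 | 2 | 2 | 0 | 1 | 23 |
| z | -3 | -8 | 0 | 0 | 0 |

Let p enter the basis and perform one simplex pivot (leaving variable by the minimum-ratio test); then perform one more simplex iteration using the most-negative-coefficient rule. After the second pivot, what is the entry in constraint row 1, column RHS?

21/2

Ratio test on column p — row 1: 22/2 = 11; row 2: 23/2 = 23/2. Minimum is 11 at row 1 (s1 leaves); pivot element 2.
Divide row 1 by 2; eliminate column p from the other rows.
Second iteration: most negative z-row entry is -13/2 in column q, so q enters.
Ratio test on column q — row 1: 11/(1/2) = 22; row 2: 1/1 = 1. Minimum is 1 at row 2 (s2 leaves); pivot element 1.
Divide row 2 by 1; eliminate column q from the other rows.
After both pivots, the entry at constraint row 1, column RHS is 21/2.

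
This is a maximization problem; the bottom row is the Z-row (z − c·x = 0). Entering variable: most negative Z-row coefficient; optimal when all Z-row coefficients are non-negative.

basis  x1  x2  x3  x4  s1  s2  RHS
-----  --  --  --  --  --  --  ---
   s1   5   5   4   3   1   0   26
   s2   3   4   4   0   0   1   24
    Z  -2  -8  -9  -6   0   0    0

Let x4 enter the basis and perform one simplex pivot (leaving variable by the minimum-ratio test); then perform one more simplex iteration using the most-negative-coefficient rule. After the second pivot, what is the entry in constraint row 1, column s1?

1/3

Ratio test on column x4 — row 1: 26/3 = 26/3; row 2: entry 0 ≤ 0. Minimum is 26/3 at row 1 (s1 leaves); pivot element 3.
Divide row 1 by 3; eliminate column x4 from the other rows.
Second iteration: most negative Z-row entry is -1 in column x3, so x3 enters.
Ratio test on column x3 — row 1: (26/3)/(4/3) = 13/2; row 2: 24/4 = 6. Minimum is 6 at row 2 (s2 leaves); pivot element 4.
Divide row 2 by 4; eliminate column x3 from the other rows.
After both pivots, the entry at constraint row 1, column s1 is 1/3.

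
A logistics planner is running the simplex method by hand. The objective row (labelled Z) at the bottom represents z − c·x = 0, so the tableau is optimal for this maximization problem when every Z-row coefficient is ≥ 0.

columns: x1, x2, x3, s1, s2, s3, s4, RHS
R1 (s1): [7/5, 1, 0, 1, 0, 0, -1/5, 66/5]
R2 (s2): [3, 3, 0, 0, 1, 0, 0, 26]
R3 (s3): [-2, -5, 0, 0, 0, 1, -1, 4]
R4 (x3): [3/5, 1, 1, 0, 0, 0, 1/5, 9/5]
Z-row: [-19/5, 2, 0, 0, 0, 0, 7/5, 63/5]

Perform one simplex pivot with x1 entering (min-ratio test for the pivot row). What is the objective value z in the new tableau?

24

Ratio test on column x1 — row 1: (66/5)/(7/5) = 66/7; row 2: 26/3 = 26/3; row 3: entry -2 ≤ 0; row 4: (9/5)/(3/5) = 3. Minimum is 3 at row 4 (x3 leaves); pivot element 3/5.
Pivot on row 4; the Z-row RHS becomes 63/5 − (-19/5)·3 = 24.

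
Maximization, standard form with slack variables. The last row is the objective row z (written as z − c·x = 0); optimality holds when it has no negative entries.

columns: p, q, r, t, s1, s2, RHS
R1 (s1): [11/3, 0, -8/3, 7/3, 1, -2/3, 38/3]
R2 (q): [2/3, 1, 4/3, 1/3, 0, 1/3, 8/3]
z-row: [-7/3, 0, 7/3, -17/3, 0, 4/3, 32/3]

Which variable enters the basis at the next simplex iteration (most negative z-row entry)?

Negative z-row entries: p: -7/3, t: -17/3.
The most negative is -17/3 in column t, so t enters.

t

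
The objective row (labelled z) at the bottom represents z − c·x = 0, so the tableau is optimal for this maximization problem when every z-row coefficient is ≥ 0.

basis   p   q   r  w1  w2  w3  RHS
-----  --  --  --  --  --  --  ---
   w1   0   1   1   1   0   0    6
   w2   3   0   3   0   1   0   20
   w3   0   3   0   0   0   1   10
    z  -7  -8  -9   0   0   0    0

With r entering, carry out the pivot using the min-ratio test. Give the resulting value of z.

54

Ratio test on column r — row 1: 6/1 = 6; row 2: 20/3 = 20/3; row 3: entry 0 ≤ 0. Minimum is 6 at row 1 (w1 leaves); pivot element 1.
Pivot on row 1; the z-row RHS becomes 0 − (-9)·6 = 54.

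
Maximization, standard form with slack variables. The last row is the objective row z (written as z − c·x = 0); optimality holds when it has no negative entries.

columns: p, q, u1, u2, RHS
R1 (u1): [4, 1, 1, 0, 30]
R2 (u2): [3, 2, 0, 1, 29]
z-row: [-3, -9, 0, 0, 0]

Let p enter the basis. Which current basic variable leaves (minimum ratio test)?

Column p entries and ratios — u1: 30/4 = 15/2; u2: 29/3 = 29/3.
Smallest ratio is 15/2 in the row of u1, so u1 leaves.

u1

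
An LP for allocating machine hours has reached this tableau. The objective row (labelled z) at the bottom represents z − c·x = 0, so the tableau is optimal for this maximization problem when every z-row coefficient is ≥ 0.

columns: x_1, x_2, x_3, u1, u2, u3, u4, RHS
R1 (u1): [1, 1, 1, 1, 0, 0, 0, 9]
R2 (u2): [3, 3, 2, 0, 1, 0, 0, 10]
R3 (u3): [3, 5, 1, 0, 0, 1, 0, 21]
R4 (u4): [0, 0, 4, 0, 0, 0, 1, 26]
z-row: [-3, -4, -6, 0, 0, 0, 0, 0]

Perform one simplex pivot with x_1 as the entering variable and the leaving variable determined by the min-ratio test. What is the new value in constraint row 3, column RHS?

Ratio test on column x_1 — row 1: 9/1 = 9; row 2: 10/3 = 10/3; row 3: 21/3 = 7; row 4: entry 0 ≤ 0. Minimum is 10/3 at row 2 (u2 leaves); pivot element 3.
Divide row 2 by 3; eliminate column x_1 from the other rows.
Row 3 update in column RHS: 21 − 3·(10/3) = 11.

11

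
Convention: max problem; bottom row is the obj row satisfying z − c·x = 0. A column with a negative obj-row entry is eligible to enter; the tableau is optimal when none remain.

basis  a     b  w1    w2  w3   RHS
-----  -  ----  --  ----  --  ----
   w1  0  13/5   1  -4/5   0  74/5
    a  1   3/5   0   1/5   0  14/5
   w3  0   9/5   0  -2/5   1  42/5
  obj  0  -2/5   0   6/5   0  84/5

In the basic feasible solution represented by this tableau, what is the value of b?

b is not in the basis, so in the current basic feasible solution b = 0.

0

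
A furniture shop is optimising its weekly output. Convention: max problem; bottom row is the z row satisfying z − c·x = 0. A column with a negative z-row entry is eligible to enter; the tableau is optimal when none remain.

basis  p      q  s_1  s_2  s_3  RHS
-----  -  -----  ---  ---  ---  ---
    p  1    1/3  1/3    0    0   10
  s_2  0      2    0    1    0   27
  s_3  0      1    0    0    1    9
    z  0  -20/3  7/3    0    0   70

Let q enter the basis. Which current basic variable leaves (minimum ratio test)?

Column q entries and ratios — p: 10/(1/3) = 30; s_2: 27/2 = 27/2; s_3: 9/1 = 9.
Smallest ratio is 9 in the row of s_3, so s_3 leaves.

s_3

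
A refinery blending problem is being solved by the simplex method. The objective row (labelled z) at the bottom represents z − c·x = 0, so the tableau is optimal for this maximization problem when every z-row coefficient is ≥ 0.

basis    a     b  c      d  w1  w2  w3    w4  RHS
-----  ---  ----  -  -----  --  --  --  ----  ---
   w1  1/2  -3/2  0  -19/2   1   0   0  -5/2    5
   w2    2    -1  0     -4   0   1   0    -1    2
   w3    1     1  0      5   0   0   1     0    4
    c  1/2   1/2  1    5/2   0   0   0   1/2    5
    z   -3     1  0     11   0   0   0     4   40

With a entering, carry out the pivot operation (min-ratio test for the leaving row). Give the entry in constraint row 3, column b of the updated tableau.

3/2

Ratio test on column a — row 1: 5/(1/2) = 10; row 2: 2/2 = 1; row 3: 4/1 = 4; row 4: 5/(1/2) = 10. Minimum is 1 at row 2 (w2 leaves); pivot element 2.
Divide row 2 by 2; eliminate column a from the other rows.
Row 3 update in column b: 1 − 1·(-1/2) = 3/2.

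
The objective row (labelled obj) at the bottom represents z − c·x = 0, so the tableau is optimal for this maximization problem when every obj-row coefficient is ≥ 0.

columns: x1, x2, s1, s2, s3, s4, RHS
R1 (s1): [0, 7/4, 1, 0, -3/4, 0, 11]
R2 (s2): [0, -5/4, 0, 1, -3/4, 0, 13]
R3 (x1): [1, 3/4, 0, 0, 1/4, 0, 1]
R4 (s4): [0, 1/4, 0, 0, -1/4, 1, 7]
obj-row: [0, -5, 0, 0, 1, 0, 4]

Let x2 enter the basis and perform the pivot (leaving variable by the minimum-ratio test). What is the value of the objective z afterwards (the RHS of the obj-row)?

Ratio test on column x2 — row 1: 11/(7/4) = 44/7; row 2: entry -5/4 ≤ 0; row 3: 1/(3/4) = 4/3; row 4: 7/(1/4) = 28. Minimum is 4/3 at row 3 (x1 leaves); pivot element 3/4.
Pivot on row 3; the obj-row RHS becomes 4 − (-5)·(4/3) = 32/3.

32/3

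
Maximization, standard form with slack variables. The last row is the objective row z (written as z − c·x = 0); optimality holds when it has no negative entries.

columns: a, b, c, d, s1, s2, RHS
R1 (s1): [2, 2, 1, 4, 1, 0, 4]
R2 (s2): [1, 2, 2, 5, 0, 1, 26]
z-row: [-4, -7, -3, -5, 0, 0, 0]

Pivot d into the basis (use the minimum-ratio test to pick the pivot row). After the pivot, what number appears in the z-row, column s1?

5/4

Ratio test on column d — row 1: 4/4 = 1; row 2: 26/5 = 26/5. Minimum is 1 at row 1 (s1 leaves); pivot element 4.
Divide row 1 by 4; eliminate column d from the other rows.
z-row update in column s1: 0 − (-5)·(1/4) = 5/4.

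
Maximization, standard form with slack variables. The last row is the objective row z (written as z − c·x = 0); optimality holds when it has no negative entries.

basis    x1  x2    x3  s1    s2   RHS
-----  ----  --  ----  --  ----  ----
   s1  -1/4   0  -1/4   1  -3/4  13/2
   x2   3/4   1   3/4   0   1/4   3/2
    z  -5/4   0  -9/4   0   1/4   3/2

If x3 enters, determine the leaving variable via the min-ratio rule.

x2

Column x3 entries and ratios — s1: -1/4 ≤ 0, skip; x2: (3/2)/(3/4) = 2.
Smallest ratio is 2 in the row of x2, so x2 leaves.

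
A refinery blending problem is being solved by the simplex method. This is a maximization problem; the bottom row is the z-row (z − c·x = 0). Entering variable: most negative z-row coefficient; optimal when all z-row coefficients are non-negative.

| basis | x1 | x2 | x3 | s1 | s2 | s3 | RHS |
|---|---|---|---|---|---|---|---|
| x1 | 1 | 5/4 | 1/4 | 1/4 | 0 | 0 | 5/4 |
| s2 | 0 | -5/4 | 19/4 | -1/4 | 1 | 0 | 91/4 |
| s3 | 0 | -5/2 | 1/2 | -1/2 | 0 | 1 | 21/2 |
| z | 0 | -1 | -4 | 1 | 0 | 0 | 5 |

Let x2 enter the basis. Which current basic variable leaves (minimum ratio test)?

x1

Column x2 entries and ratios — x1: (5/4)/(5/4) = 1; s2: -5/4 ≤ 0, skip; s3: -5/2 ≤ 0, skip.
Smallest ratio is 1 in the row of x1, so x1 leaves.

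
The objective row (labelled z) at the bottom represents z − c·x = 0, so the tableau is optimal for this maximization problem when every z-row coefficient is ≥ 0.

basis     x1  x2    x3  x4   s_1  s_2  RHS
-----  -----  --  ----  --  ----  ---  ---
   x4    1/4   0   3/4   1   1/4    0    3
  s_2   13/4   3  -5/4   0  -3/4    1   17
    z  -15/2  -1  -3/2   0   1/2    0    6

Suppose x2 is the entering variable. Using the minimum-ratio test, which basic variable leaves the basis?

Column x2 entries and ratios — x4: 0 ≤ 0, skip; s_2: 17/3 = 17/3.
Smallest ratio is 17/3 in the row of s_2, so s_2 leaves.

s_2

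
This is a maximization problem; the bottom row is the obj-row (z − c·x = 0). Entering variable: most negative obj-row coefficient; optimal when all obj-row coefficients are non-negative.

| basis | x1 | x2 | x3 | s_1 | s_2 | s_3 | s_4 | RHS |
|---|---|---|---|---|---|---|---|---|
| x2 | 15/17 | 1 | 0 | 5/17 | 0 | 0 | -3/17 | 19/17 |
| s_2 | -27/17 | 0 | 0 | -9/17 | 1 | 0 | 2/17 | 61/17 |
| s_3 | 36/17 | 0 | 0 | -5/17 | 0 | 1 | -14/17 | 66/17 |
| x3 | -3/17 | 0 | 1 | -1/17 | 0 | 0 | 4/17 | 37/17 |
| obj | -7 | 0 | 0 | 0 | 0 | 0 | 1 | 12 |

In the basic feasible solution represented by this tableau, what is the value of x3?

37/17

x3 is basic (row 4); its value is the RHS of that row, 37/17.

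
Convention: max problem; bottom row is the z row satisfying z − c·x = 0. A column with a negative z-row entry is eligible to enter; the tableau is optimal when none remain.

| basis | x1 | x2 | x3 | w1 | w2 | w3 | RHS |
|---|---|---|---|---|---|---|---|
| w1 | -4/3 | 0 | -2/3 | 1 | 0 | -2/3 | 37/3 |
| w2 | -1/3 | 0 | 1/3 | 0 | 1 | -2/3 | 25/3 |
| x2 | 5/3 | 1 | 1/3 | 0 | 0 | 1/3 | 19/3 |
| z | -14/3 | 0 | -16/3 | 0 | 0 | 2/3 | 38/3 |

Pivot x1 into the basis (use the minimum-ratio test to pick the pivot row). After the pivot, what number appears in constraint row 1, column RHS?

87/5

Ratio test on column x1 — row 1: entry -4/3 ≤ 0; row 2: entry -1/3 ≤ 0; row 3: (19/3)/(5/3) = 19/5. Minimum is 19/5 at row 3 (x2 leaves); pivot element 5/3.
Divide row 3 by 5/3; eliminate column x1 from the other rows.
Row 1 update in column RHS: 37/3 − (-4/3)·(19/5) = 87/5.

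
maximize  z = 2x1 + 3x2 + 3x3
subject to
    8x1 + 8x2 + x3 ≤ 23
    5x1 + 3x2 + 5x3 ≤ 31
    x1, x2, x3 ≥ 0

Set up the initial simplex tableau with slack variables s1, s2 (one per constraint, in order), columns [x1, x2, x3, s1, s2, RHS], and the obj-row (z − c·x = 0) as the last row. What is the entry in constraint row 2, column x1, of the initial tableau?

Constraint 2 has coefficient 5 on x1.

5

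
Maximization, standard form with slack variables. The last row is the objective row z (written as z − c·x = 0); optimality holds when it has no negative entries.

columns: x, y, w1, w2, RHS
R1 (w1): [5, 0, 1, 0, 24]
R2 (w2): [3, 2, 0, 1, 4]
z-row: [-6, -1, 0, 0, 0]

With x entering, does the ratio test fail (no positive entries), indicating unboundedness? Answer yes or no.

no

Column x has positive entries in row(s) 1, 2, so the ratio test bounds it — not unbounded.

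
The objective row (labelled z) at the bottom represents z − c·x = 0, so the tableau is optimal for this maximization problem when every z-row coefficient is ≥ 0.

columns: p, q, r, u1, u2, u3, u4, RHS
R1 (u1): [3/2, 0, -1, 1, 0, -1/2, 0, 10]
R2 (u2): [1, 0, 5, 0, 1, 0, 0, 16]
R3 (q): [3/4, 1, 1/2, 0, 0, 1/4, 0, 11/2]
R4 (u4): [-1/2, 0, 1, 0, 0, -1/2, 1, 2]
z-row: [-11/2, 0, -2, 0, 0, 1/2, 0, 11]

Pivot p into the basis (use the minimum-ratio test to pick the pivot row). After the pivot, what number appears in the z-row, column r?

-17/3

Ratio test on column p — row 1: 10/(3/2) = 20/3; row 2: 16/1 = 16; row 3: (11/2)/(3/4) = 22/3; row 4: entry -1/2 ≤ 0. Minimum is 20/3 at row 1 (u1 leaves); pivot element 3/2.
Divide row 1 by 3/2; eliminate column p from the other rows.
z-row update in column r: -2 − (-11/2)·(-2/3) = -17/3.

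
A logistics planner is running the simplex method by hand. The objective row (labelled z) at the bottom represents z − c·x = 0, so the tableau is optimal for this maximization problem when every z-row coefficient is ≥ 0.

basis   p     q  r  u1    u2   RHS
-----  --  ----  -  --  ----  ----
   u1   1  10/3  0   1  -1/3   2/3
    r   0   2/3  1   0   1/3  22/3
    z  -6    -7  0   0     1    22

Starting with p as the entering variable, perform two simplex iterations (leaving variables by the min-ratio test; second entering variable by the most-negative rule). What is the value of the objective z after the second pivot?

48

Ratio test on column p — row 1: (2/3)/1 = 2/3; row 2: entry 0 ≤ 0. Minimum is 2/3 at row 1 (u1 leaves); pivot element 1.
Pivot on row 1; the z-row RHS becomes 22 − (-6)·(2/3) = 26.
Next entering variable (most negative z-row entry -1): u2.
Ratio test on column u2 — row 1: entry -1/3 ≤ 0; row 2: (22/3)/(1/3) = 22. Minimum is 22 at row 2 (r leaves); pivot element 1/3.
After the second pivot the z-row RHS is 26 − (-1)·22 = 48.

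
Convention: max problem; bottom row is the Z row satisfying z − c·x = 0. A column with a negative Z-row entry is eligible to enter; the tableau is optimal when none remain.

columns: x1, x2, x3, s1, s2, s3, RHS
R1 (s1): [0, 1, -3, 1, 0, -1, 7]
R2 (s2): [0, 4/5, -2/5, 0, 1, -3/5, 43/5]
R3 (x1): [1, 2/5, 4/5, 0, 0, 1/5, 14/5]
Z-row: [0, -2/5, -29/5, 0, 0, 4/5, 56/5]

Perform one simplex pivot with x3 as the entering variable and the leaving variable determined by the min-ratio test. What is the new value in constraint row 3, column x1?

5/4

Ratio test on column x3 — row 1: entry -3 ≤ 0; row 2: entry -2/5 ≤ 0; row 3: (14/5)/(4/5) = 7/2. Minimum is 7/2 at row 3 (x1 leaves); pivot element 4/5.
Divide row 3 by 4/5; eliminate column x3 from the other rows.
In the new row 3, the x1 entry is the old entry divided by the pivot: 1/(4/5) = 5/4.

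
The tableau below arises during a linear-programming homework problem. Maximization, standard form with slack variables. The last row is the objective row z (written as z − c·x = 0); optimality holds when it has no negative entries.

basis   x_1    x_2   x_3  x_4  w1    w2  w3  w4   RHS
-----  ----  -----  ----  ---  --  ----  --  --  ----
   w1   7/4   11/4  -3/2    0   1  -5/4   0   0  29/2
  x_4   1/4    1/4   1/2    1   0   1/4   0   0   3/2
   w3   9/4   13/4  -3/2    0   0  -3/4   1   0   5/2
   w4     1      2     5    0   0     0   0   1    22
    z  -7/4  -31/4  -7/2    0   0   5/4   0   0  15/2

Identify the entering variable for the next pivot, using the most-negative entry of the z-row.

x_2

Negative z-row entries: x_1: -7/4, x_2: -31/4, x_3: -7/2.
The most negative is -31/4 in column x_2, so x_2 enters.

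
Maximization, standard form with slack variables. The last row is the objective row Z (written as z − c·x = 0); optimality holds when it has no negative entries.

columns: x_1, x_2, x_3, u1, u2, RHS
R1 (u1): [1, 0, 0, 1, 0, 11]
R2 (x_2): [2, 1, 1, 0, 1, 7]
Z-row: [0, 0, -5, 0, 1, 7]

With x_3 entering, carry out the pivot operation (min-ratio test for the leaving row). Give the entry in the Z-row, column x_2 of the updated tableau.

5

Ratio test on column x_3 — row 1: entry 0 ≤ 0; row 2: 7/1 = 7. Minimum is 7 at row 2 (x_2 leaves); pivot element 1.
Divide row 2 by 1; eliminate column x_3 from the other rows.
Z-row update in column x_2: 0 − (-5)·1 = 5.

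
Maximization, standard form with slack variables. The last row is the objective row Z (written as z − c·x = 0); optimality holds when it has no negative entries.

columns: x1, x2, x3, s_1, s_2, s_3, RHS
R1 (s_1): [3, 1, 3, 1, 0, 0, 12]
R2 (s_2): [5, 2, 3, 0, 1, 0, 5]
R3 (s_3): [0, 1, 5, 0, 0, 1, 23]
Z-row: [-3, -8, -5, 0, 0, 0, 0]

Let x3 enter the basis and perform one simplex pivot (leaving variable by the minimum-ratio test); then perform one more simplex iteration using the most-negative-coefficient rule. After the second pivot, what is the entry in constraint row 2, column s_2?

Ratio test on column x3 — row 1: 12/3 = 4; row 2: 5/3 = 5/3; row 3: 23/5 = 23/5. Minimum is 5/3 at row 2 (s_2 leaves); pivot element 3.
Divide row 2 by 3; eliminate column x3 from the other rows.
Second iteration: most negative Z-row entry is -14/3 in column x2, so x2 enters.
Ratio test on column x2 — row 1: entry -1 ≤ 0; row 2: (5/3)/(2/3) = 5/2; row 3: entry -7/3 ≤ 0. Minimum is 5/2 at row 2 (x3 leaves); pivot element 2/3.
Divide row 2 by 2/3; eliminate column x2 from the other rows.
After both pivots, the entry at constraint row 2, column s_2 is 1/2.

1/2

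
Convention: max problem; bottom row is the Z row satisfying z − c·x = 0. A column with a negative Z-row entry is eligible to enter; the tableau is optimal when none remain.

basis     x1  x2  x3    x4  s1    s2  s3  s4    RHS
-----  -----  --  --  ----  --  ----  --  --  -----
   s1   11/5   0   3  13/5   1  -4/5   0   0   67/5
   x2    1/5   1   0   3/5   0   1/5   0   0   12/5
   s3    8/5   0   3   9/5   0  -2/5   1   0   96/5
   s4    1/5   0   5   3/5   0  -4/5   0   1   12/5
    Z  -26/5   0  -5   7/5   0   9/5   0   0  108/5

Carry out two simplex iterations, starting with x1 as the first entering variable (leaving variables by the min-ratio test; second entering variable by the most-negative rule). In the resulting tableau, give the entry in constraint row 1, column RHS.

Ratio test on column x1 — row 1: (67/5)/(11/5) = 67/11; row 2: (12/5)/(1/5) = 12; row 3: (96/5)/(8/5) = 12; row 4: (12/5)/(1/5) = 12. Minimum is 67/11 at row 1 (s1 leaves); pivot element 11/5.
Divide row 1 by 11/5; eliminate column x1 from the other rows.
Second iteration: most negative Z-row entry is -1/11 in column s2, so s2 enters.
Ratio test on column s2 — row 1: entry -4/11 ≤ 0; row 2: (13/11)/(3/11) = 13/3; row 3: (104/11)/(2/11) = 52; row 4: entry -8/11 ≤ 0. Minimum is 13/3 at row 2 (x2 leaves); pivot element 3/11.
Divide row 2 by 3/11; eliminate column s2 from the other rows.
After both pivots, the entry at constraint row 1, column RHS is 23/3.

23/3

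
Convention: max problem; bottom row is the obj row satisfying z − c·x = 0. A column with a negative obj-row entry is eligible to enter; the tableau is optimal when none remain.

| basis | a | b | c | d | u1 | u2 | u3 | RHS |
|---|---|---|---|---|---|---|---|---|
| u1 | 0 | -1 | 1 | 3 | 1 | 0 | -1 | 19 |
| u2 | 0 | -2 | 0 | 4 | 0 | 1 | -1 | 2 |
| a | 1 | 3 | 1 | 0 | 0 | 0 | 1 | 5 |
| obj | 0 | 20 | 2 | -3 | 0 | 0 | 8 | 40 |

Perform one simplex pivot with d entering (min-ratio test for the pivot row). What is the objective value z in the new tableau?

83/2

Ratio test on column d — row 1: 19/3 = 19/3; row 2: 2/4 = 1/2; row 3: entry 0 ≤ 0. Minimum is 1/2 at row 2 (u2 leaves); pivot element 4.
Pivot on row 2; the obj-row RHS becomes 40 − (-3)·(1/2) = 83/2.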